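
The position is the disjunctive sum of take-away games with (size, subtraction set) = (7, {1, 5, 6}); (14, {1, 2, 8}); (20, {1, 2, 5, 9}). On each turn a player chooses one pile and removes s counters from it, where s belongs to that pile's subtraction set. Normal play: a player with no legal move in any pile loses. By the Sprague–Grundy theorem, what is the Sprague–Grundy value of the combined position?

Pile A, S = {1, 5, 6}:
G(0) = 0
G(1) = mex{0} = 1
G(2) = mex{1} = 0
G(3) = mex{0} = 1
G(4) = mex{1} = 0
G(5) = mex{0,0} = 1
G(6) = mex{1,1,0} = 2
G(7) = mex{2,0,1} = 3
G_A(7) = 3.
Pile B, S = {1, 2, 8}:
n :  0  1  2  3  4  5  6  7  8  9 10 11 12 13 14
G :  0  1  2  0  1  2  0  1  2  0  1  2  0  1  2
G_B(14) = 2.
Pile C, S = {1, 2, 5, 9}:
G(0) = 0
G(1) = mex{0} = 1
G(2) = mex{1,0} = 2
G(3) = mex{2,1} = 0
G(4) = mex{0,2} = 1
G(5) = mex{1,0,0} = 2
G(6) = mex{2,1,1} = 0
G(7) = mex{0,2,2} = 1
G(8) = mex{1,0,0} = 2
G(9) = mex{2,1,1,0} = 3
G(10) = mex{3,2,2,1} = 0
G(11) = mex{0,3,0,2} = 1
G(12) = mex{1,0,1,0} = 2
G(13) = mex{2,1,2,1} = 0
G(14) = mex{0,2,3,2} = 1
G(15) = mex{1,0,0,0} = 2
G(16) = mex{2,1,1,1} = 0
G(17) = mex{0,2,2,2} = 1
G(18) = mex{1,0,0,3} = 2
G(19) = mex{2,1,1,0} = 3
G(20) = mex{3,2,2,1} = 0
G_C(20) = 0.
Combined Grundy value = 3 ⊕ 2 ⊕ 0 = 1.

1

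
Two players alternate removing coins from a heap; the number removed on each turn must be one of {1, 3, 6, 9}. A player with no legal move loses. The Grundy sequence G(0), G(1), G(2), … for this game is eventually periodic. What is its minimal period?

n :  0  1  2  3  4  5  6  7  8  9 10 11 12 13 14 15 16 17 18 19 20 21 22 23 24 25
G :  0  1  0  1  0  1  2  3  2  3  2  3  0  1  0  1  0  1  2  3  2  3  2  3  0  1
G(n+12) = G(n) holds for n = 0,…,8 (a full window of length max(S) = 9), so the sequence is purely periodic with period 12.

12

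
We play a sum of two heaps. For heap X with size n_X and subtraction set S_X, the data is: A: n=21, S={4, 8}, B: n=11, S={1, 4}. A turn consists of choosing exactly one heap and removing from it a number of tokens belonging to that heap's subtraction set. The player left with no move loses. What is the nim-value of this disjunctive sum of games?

Heap A, S = {4, 8}:
n :  0  1  2  3  4  5  6  7  8  9 10 11 12 13 14 15 16 17 18 19 20 21
G :  0  0  0  0  1  1  1  1  2  2  2  2  0  0  0  0  1  1  1  1  2  2
G_A(21) = 2.
Heap B, S = {1, 4}:
n :  0  1  2  3  4  5  6  7  8  9 10 11
G :  0  1  0  1  2  0  1  0  1  2  0  1
G_B(11) = 1.
Combined Grundy value = 2 ⊕ 1 = 3.

3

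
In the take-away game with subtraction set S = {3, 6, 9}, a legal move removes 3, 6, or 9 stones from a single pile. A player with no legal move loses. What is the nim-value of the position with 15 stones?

n :  0  1  2  3  4  5  6  7  8  9 10 11 12 13 14 15
G :  0  0  0  1  1  1  2  2  2  3  3  3  0  0  0  1

1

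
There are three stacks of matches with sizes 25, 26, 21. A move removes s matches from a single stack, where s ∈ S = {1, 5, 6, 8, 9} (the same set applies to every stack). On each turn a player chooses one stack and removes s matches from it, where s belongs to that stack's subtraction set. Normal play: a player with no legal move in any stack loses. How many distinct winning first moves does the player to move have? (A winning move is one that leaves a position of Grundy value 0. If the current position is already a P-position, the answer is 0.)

1

All stacks use S = {1, 5, 6, 8, 9}:
G(0) = 0
G(1) = mex{0} = 1
G(2) = mex{1} = 0
G(3) = mex{0} = 1
G(4) = mex{1} = 0
G(5) = mex{0,0} = 1
G(6) = mex{1,1,0} = 2
G(7) = mex{2,0,1} = 3
G(8) = mex{3,1,0,0} = 2
G(9) = mex{2,0,1,1,0} = 3
G(10) = mex{3,1,0,0,1} = 2
G(11) = mex{2,2,1,1,0} = 3
G(12) = mex{3,3,2,0,1} = 4
G(13) = mex{4,2,3,1,0} = 5
G(14) = mex{5,3,2,2,1} = 0
G(15) = mex{0,2,3,3,2} = 1
G(16) = mex{1,3,2,2,3} = 0
G(17) = mex{0,4,3,3,2} = 1
G(18) = mex{1,5,4,2,3} = 0
G(19) = mex{0,0,5,3,2} = 1
G(20) = mex{1,1,0,4,3} = 2
G(21) = mex{2,0,1,5,4} = 3
G(22) = mex{3,1,0,0,5} = 2
G(23) = mex{2,0,1,1,0} = 3
G(24) = mex{3,1,0,0,1} = 2
G(25) = mex{2,2,1,1,0} = 3
G(26) = mex{3,3,2,0,1} = 4
Stack A: G(25) = 3.
Stack B: G(26) = 4.
Stack C: G(21) = 3.
Combined Grundy value = 3 ⊕ 4 ⊕ 3 = 4.
A winning move leaves total XOR = 0, i.e. changes one component's Grundy value g to g ⊕ X where X is the current total.
Stack A: need g' = 3⊕4 = 7. Options: 25−1→G=2, 25−5→G=2, 25−6→G=1, 25−8→G=1, 25−9→G=0. Hits: 0.
Stack B: need g' = 4⊕4 = 0. Options: 26−1→G=3, 26−5→G=3, 26−6→G=2, 26−8→G=0, 26−9→G=1. Hits: 1.
Stack C: need g' = 3⊕4 = 7. Options: 21−1→G=2, 21−5→G=0, 21−6→G=1, 21−8→G=5, 21−9→G=4. Hits: 0.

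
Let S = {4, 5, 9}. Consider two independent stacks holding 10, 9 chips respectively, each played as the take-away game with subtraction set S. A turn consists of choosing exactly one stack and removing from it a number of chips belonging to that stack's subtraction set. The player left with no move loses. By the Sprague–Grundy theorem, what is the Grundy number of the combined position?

0

All stacks use S = {4, 5, 9}:
n :  0  1  2  3  4  5  6  7  8  9 10
G :  0  0  0  0  1  1  1  1  2  2  2
Stack A: G(10) = 2.
Stack B: G(9) = 2.
Combined Grundy value = 2 ⊕ 2 = 0.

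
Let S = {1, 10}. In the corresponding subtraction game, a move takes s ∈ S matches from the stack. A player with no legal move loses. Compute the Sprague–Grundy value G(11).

0

G(0) = 0
G(1) = mex{0} = 1
G(2) = mex{1} = 0
G(3) = mex{0} = 1
G(4) = mex{1} = 0
G(5) = mex{0} = 1
G(6) = mex{1} = 0
G(7) = mex{0} = 1
G(8) = mex{1} = 0
G(9) = mex{0} = 1
G(10) = mex{1,0} = 2
G(11) = mex{2,1} = 0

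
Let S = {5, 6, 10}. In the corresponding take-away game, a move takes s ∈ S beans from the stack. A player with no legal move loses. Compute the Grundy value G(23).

n :  0  1  2  3  4  5  6  7  8  9 10 11 12 13 14 15 16 17 18 19 20 21 22 23
G :  0  0  0  0  0  1  1  1  1  1  2  2  2  2  2  0  0  0  0  0  1  1  1  1

1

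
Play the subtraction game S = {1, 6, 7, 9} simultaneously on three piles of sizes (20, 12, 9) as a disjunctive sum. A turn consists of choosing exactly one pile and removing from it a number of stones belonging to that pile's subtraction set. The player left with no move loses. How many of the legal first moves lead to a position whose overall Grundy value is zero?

All piles use S = {1, 6, 7, 9}:
G(0) = 0
G(1) = mex{0} = 1
G(2) = mex{1} = 0
G(3) = mex{0} = 1
G(4) = mex{1} = 0
G(5) = mex{0} = 1
G(6) = mex{1,0} = 2
G(7) = mex{2,1,0} = 3
G(8) = mex{3,0,1} = 2
G(9) = mex{2,1,0,0} = 3
G(10) = mex{3,0,1,1} = 2
G(11) = mex{2,1,0,0} = 3
G(12) = mex{3,2,1,1} = 0
G(13) = mex{0,3,2,0} = 1
G(14) = mex{1,2,3,1} = 0
G(15) = mex{0,3,2,2} = 1
G(16) = mex{1,2,3,3} = 0
G(17) = mex{0,3,2,2} = 1
G(18) = mex{1,0,3,3} = 2
G(19) = mex{2,1,0,2} = 3
G(20) = mex{3,0,1,3} = 2
Pile A: G(20) = 2.
Pile B: G(12) = 0.
Pile C: G(9) = 3.
Combined Grundy value = 2 ⊕ 0 ⊕ 3 = 1.
A winning move leaves total XOR = 0, i.e. changes one component's Grundy value g to g ⊕ X where X is the current total.
Pile A: need g' = 2⊕1 = 3. Options: 20−1→G=3, 20−6→G=0, 20−7→G=1, 20−9→G=3. Hits: 2.
Pile B: need g' = 0⊕1 = 1. Options: 12−1→G=3, 12−6→G=2, 12−7→G=1, 12−9→G=1. Hits: 2.
Pile C: need g' = 3⊕1 = 2. Options: 9−1→G=2, 9−6→G=1, 9−7→G=0, 9−9→G=0. Hits: 1.

5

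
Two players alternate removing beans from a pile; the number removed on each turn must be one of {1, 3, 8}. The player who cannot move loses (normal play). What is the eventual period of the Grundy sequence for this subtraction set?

11

n :  0  1  2  3  4  5  6  7  8  9 10 11 12 13 14 15 16 17 18 19 20 21 22 23
G :  0  1  0  1  0  1  0  1  2  3  2  0  1  0  1  0  1  0  1  2  3  2  0  1
G(n+11) = G(n) holds for n = 0,…,7 (a full window of length max(S) = 8), so the sequence is purely periodic with period 11.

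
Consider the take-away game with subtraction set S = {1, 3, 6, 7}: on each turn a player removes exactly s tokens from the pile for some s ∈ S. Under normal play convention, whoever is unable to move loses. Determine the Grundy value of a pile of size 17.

1

G(0) = 0
G(1) = mex{0} = 1
G(2) = mex{1} = 0
G(3) = mex{0,0} = 1
G(4) = mex{1,1} = 0
G(5) = mex{0,0} = 1
G(6) = mex{1,1,0} = 2
G(7) = mex{2,0,1,0} = 3
G(8) = mex{3,1,0,1} = 2
G(9) = mex{2,2,1,0} = 3
G(10) = mex{3,3,0,1} = 2
G(11) = mex{2,2,1,0} = 3
G(12) = mex{3,3,2,1} = 0
G(13) = mex{0,2,3,2} = 1
G(14) = mex{1,3,2,3} = 0
G(15) = mex{0,0,3,2} = 1
G(16) = mex{1,1,2,3} = 0
G(17) = mex{0,0,3,2} = 1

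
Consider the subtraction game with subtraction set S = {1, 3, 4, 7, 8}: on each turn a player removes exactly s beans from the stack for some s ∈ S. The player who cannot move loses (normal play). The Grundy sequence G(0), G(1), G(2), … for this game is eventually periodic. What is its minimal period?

G(0) = 0
G(1) = mex{0} = 1
G(2) = mex{1} = 0
G(3) = mex{0,0} = 1
G(4) = mex{1,1,0} = 2
G(5) = mex{2,0,1} = 3
G(6) = mex{3,1,0} = 2
G(7) = mex{2,2,1,0} = 3
G(8) = mex{3,3,2,1,0} = 4
G(9) = mex{4,2,3,0,1} = 5
G(10) = mex{5,3,2,1,0} = 4
G(11) = mex{4,4,3,2,1} = 0
G(12) = mex{0,5,4,3,2} = 1
G(13) = mex{1,4,5,2,3} = 0
G(14) = mex{0,0,4,3,2} = 1
G(15) = mex{1,1,0,4,3} = 2
G(16) = mex{2,0,1,5,4} = 3
G(17) = mex{3,1,0,4,5} = 2
G(18) = mex{2,2,1,0,4} = 3
G(19) = mex{3,3,2,1,0} = 4
G(20) = mex{4,2,3,0,1} = 5
G(21) = mex{5,3,2,1,0} = 4
G(22) = mex{4,4,3,2,1} = 0
G(23) = mex{0,5,4,3,2} = 1
G(n+11) = G(n) holds for n = 0,…,7 (a full window of length max(S) = 8), so the sequence is purely periodic with period 11.

11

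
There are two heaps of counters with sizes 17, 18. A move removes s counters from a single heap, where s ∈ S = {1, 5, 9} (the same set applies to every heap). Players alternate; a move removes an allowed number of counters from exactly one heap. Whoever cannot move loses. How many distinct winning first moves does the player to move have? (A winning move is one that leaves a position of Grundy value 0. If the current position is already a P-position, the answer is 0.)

All heaps use S = {1, 5, 9}:
n :  0  1  2  3  4  5  6  7  8  9 10 11 12 13 14 15 16 17 18
G :  0  1  0  1  0  1  0  1  0  1  0  1  0  1  0  1  0  1  0
Heap A: G(17) = 1.
Heap B: G(18) = 0.
Combined Grundy value = 1 ⊕ 0 = 1.
A winning move leaves total XOR = 0, i.e. changes one component's Grundy value g to g ⊕ X where X is the current total.
Heap A: need g' = 1⊕1 = 0. Options: 17−1→G=0, 17−5→G=0, 17−9→G=0. Hits: 3.
Heap B: need g' = 0⊕1 = 1. Options: 18−1→G=1, 18−5→G=1, 18−9→G=1. Hits: 3.

6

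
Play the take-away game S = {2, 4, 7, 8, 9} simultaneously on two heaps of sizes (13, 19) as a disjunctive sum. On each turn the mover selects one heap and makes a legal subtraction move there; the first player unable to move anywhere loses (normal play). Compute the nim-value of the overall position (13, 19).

0

All heaps use S = {2, 4, 7, 8, 9}:
G(0) = 0
G(1) = mex{} = 0
G(2) = mex{0} = 1
G(3) = mex{0} = 1
G(4) = mex{1,0} = 2
G(5) = mex{1,0} = 2
G(6) = mex{2,1} = 0
G(7) = mex{2,1,0} = 3
G(8) = mex{0,2,0,0} = 1
G(9) = mex{3,2,1,0,0} = 4
G(10) = mex{1,0,1,1,0} = 2
G(11) = mex{4,3,2,1,1} = 0
G(12) = mex{2,1,2,2,1} = 0
G(13) = mex{0,4,0,2,2} = 1
G(14) = mex{0,2,3,0,2} = 1
G(15) = mex{1,0,1,3,0} = 2
G(16) = mex{1,0,4,1,3} = 2
G(17) = mex{2,1,2,4,1} = 0
G(18) = mex{2,1,0,2,4} = 3
G(19) = mex{0,2,0,0,2} = 1
Heap A: G(13) = 1.
Heap B: G(19) = 1.
Combined Grundy value = 1 ⊕ 1 = 0.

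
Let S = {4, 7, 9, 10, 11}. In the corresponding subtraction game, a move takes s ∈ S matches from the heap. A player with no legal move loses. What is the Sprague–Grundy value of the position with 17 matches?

G(0) = 0
G(1) = mex{} = 0
G(2) = mex{} = 0
G(3) = mex{} = 0
G(4) = mex{0} = 1
G(5) = mex{0} = 1
G(6) = mex{0} = 1
G(7) = mex{0,0} = 1
G(8) = mex{1,0} = 2
G(9) = mex{1,0,0} = 2
G(10) = mex{1,0,0,0} = 2
G(11) = mex{1,1,0,0,0} = 2
G(12) = mex{2,1,0,0,0} = 3
G(13) = mex{2,1,1,0,0} = 3
G(14) = mex{2,1,1,1,0} = 3
G(15) = mex{2,2,1,1,1} = 0
G(16) = mex{3,2,1,1,1} = 0
G(17) = mex{3,2,2,1,1} = 0

0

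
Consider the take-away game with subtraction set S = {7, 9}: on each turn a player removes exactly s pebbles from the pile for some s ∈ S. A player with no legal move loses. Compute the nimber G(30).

n :  0  1  2  3  4  5  6  7  8  9 10 11 12 13 14 15 16 17 18 19 20 21 22 23 24 25 26 27 28 29 30
G :  0  0  0  0  0  0  0  1  1  1  1  1  1  1  2  2  0  0  0  0  0  0  0  1  1  1  1  1  1  1  2

2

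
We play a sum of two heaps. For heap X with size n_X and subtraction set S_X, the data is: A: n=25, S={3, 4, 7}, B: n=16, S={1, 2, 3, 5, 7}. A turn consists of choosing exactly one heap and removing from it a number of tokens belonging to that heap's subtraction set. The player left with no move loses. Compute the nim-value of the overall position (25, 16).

Heap A, S = {3, 4, 7}:
n :  0  1  2  3  4  5  6  7  8  9 10 11 12 13 14 15 16 17 18 19 20 21 22 23 24 25
G :  0  0  0  1  1  1  2  2  2  3  0  0  0  1  1  1  2  2  2  3  0  0  0  1  1  1
G_A(25) = 1.
Heap B, S = {1, 2, 3, 5, 7}:
n :  0  1  2  3  4  5  6  7  8  9 10 11 12 13 14 15 16
G :  0  1  2  3  0  1  2  3  0  1  2  3  0  1  2  3  0
G_B(16) = 0.
Combined Grundy value = 1 ⊕ 0 = 1.

1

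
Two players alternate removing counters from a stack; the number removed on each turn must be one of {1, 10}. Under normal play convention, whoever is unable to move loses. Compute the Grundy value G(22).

0

G(0) = 0
G(1) = mex{0} = 1
G(2) = mex{1} = 0
G(3) = mex{0} = 1
G(4) = mex{1} = 0
G(5) = mex{0} = 1
G(6) = mex{1} = 0
G(7) = mex{0} = 1
G(8) = mex{1} = 0
G(9) = mex{0} = 1
G(10) = mex{1,0} = 2
G(11) = mex{2,1} = 0
G(12) = mex{0,0} = 1
G(13) = mex{1,1} = 0
G(14) = mex{0,0} = 1
G(15) = mex{1,1} = 0
G(16) = mex{0,0} = 1
G(17) = mex{1,1} = 0
G(18) = mex{0,0} = 1
G(19) = mex{1,1} = 0
G(20) = mex{0,2} = 1
G(21) = mex{1,0} = 2
G(22) = mex{2,1} = 0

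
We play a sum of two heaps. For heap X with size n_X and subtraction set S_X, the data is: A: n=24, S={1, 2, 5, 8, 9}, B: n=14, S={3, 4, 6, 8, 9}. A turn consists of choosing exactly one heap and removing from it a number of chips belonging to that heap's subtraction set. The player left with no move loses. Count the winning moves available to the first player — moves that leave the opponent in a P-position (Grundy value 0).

Heap A, S = {1, 2, 5, 8, 9}:
G(0) = 0
G(1) = mex{0} = 1
G(2) = mex{1,0} = 2
G(3) = mex{2,1} = 0
G(4) = mex{0,2} = 1
G(5) = mex{1,0,0} = 2
G(6) = mex{2,1,1} = 0
G(7) = mex{0,2,2} = 1
G(8) = mex{1,0,0,0} = 2
G(9) = mex{2,1,1,1,0} = 3
G(10) = mex{3,2,2,2,1} = 0
G(11) = mex{0,3,0,0,2} = 1
G(12) = mex{1,0,1,1,0} = 2
G(13) = mex{2,1,2,2,1} = 0
G(14) = mex{0,2,3,0,2} = 1
G(15) = mex{1,0,0,1,0} = 2
G(16) = mex{2,1,1,2,1} = 0
G(17) = mex{0,2,2,3,2} = 1
G(18) = mex{1,0,0,0,3} = 2
G(19) = mex{2,1,1,1,0} = 3
G(20) = mex{3,2,2,2,1} = 0
G(21) = mex{0,3,0,0,2} = 1
G(22) = mex{1,0,1,1,0} = 2
G(23) = mex{2,1,2,2,1} = 0
G(24) = mex{0,2,3,0,2} = 1
G_A(24) = 1.
Heap B, S = {3, 4, 6, 8, 9}:
G(0) = 0
G(1) = mex{} = 0
G(2) = mex{} = 0
G(3) = mex{0} = 1
G(4) = mex{0,0} = 1
G(5) = mex{0,0} = 1
G(6) = mex{1,0,0} = 2
G(7) = mex{1,1,0} = 2
G(8) = mex{1,1,0,0} = 2
G(9) = mex{2,1,1,0,0} = 3
G(10) = mex{2,2,1,0,0} = 3
G(11) = mex{2,2,1,1,0} = 3
G(12) = mex{3,2,2,1,1} = 0
G(13) = mex{3,3,2,1,1} = 0
G(14) = mex{3,3,2,2,1} = 0
G_B(14) = 0.
Combined Grundy value = 1 ⊕ 0 = 1.
A winning move leaves total XOR = 0, i.e. changes one component's Grundy value g to g ⊕ X where X is the current total.
Heap A: need g' = 1⊕1 = 0. Options: 24−1→G=0, 24−2→G=2, 24−5→G=3, 24−8→G=0, 24−9→G=2. Hits: 2.
Heap B: need g' = 0⊕1 = 1. Options: 14−3→G=3, 14−4→G=3, 14−6→G=2, 14−8→G=2, 14−9→G=1. Hits: 1.

3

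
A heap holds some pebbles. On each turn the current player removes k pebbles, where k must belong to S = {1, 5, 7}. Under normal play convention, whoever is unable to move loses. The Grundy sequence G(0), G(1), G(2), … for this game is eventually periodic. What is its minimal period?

n :  0  1  2  3  4  5  6  7  8  9 10 11 12 13 14
G :  0  1  0  1  0  1  0  1  0  1  0  1  0  1  0
G(n+2) = G(n) holds for n = 0,…,6 (a full window of length max(S) = 7), so the sequence is purely periodic with period 2.

2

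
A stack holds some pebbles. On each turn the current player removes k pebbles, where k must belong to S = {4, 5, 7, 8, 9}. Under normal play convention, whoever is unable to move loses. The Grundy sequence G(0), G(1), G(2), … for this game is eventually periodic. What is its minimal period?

n :  0  1  2  3  4  5  6  7  8  9 10 11 12 13 14 15 16 17 18 19 20 21 22 23 24 25 26 27
G :  0  0  0  0  1  1  1  1  2  2  2  2  3  0  0  0  0  1  1  1  1  2  2  2  2  3  0  0
G(n+13) = G(n) holds for n = 0,…,8 (a full window of length max(S) = 9), so the sequence is purely periodic with period 13.

13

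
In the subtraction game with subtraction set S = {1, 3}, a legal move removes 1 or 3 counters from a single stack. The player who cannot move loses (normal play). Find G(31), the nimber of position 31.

1

n :  0  1  2  3  4  5  6  7  8  9 10 11 12 13 14 15 16 17 18 19 20 21 22 23 24 25 26 27 28 29 30 31
G :  0  1  0  1  0  1  0  1  0  1  0  1  0  1  0  1  0  1  0  1  0  1  0  1  0  1  0  1  0  1  0  1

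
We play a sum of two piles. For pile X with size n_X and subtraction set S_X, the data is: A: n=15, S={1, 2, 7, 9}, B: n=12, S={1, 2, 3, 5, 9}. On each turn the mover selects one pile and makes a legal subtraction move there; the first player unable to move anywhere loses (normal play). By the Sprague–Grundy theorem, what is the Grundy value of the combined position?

Pile A, S = {1, 2, 7, 9}:
G(0) = 0
G(1) = mex{0} = 1
G(2) = mex{1,0} = 2
G(3) = mex{2,1} = 0
G(4) = mex{0,2} = 1
G(5) = mex{1,0} = 2
G(6) = mex{2,1} = 0
G(7) = mex{0,2,0} = 1
G(8) = mex{1,0,1} = 2
G(9) = mex{2,1,2,0} = 3
G(10) = mex{3,2,0,1} = 4
G(11) = mex{4,3,1,2} = 0
G(12) = mex{0,4,2,0} = 1
G(13) = mex{1,0,0,1} = 2
G(14) = mex{2,1,1,2} = 0
G(15) = mex{0,2,2,0} = 1
G_A(15) = 1.
Pile B, S = {1, 2, 3, 5, 9}:
n :  0  1  2  3  4  5  6  7  8  9 10 11 12
G :  0  1  2  3  0  1  2  3  0  1  2  3  0
G_B(12) = 0.
Combined Grundy value = 1 ⊕ 0 = 1.

1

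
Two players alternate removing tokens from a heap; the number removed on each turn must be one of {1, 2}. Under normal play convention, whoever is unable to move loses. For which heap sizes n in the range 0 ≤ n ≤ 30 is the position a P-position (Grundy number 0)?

0, 3, 6, 9, 12, 15, 18, 21, 24, 27, 30

G(0) = 0
G(1) = mex{0} = 1
G(2) = mex{1,0} = 2
G(3) = mex{2,1} = 0
G(4) = mex{0,2} = 1
G(5) = mex{1,0} = 2
G(6) = mex{2,1} = 0
G(7) = mex{0,2} = 1
G(8) = mex{1,0} = 2
G(9) = mex{2,1} = 0
G(10) = mex{0,2} = 1
G(11) = mex{1,0} = 2
G(12) = mex{2,1} = 0
G(13) = mex{0,2} = 1
G(14) = mex{1,0} = 2
G(15) = mex{2,1} = 0
G(16) = mex{0,2} = 1
G(17) = mex{1,0} = 2
G(18) = mex{2,1} = 0
G(19) = mex{0,2} = 1
G(20) = mex{1,0} = 2
G(21) = mex{2,1} = 0
G(22) = mex{0,2} = 1
G(23) = mex{1,0} = 2
G(24) = mex{2,1} = 0
G(25) = mex{0,2} = 1
G(26) = mex{1,0} = 2
G(27) = mex{2,1} = 0
G(28) = mex{0,2} = 1
G(29) = mex{1,0} = 2
G(30) = mex{2,1} = 0
P-positions are exactly the n with G(n) = 0.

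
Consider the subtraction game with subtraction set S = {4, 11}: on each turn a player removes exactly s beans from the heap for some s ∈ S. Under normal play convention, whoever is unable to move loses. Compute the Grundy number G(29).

1

G(0) = 0
G(1) = mex{} = 0
G(2) = mex{} = 0
G(3) = mex{} = 0
G(4) = mex{0} = 1
G(5) = mex{0} = 1
G(6) = mex{0} = 1
G(7) = mex{0} = 1
G(8) = mex{1} = 0
G(9) = mex{1} = 0
G(10) = mex{1} = 0
G(11) = mex{1,0} = 2
G(12) = mex{0,0} = 1
G(13) = mex{0,0} = 1
G(14) = mex{0,0} = 1
G(15) = mex{2,1} = 0
G(16) = mex{1,1} = 0
G(17) = mex{1,1} = 0
G(18) = mex{1,1} = 0
G(19) = mex{0,0} = 1
G(20) = mex{0,0} = 1
G(21) = mex{0,0} = 1
G(22) = mex{0,2} = 1
G(23) = mex{1,1} = 0
G(24) = mex{1,1} = 0
G(25) = mex{1,1} = 0
G(26) = mex{1,0} = 2
G(27) = mex{0,0} = 1
G(28) = mex{0,0} = 1
G(29) = mex{0,0} = 1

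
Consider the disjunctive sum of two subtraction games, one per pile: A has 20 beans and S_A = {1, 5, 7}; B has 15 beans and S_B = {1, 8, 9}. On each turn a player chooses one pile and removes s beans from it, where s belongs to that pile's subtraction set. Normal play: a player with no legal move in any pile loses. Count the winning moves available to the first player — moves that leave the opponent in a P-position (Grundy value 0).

1

Pile A, S = {1, 5, 7}:
G(0) = 0
G(1) = mex{0} = 1
G(2) = mex{1} = 0
G(3) = mex{0} = 1
G(4) = mex{1} = 0
G(5) = mex{0,0} = 1
G(6) = mex{1,1} = 0
G(7) = mex{0,0,0} = 1
G(8) = mex{1,1,1} = 0
G(9) = mex{0,0,0} = 1
G(10) = mex{1,1,1} = 0
G(11) = mex{0,0,0} = 1
G(12) = mex{1,1,1} = 0
G(13) = mex{0,0,0} = 1
G(14) = mex{1,1,1} = 0
G(15) = mex{0,0,0} = 1
G(16) = mex{1,1,1} = 0
G(17) = mex{0,0,0} = 1
G(18) = mex{1,1,1} = 0
G(19) = mex{0,0,0} = 1
G(20) = mex{1,1,1} = 0
G_A(20) = 0.
Pile B, S = {1, 8, 9}:
n :  0  1  2  3  4  5  6  7  8  9 10 11 12 13 14 15
G :  0  1  0  1  0  1  0  1  2  3  2  3  2  3  2  3
G_B(15) = 3.
Combined Grundy value = 0 ⊕ 3 = 3.
A winning move leaves total XOR = 0, i.e. changes one component's Grundy value g to g ⊕ X where X is the current total.
Pile A: need g' = 0⊕3 = 3. Options: 20−1→G=1, 20−5→G=1, 20−7→G=1. Hits: 0.
Pile B: need g' = 3⊕3 = 0. Options: 15−1→G=2, 15−8→G=1, 15−9→G=0. Hits: 1.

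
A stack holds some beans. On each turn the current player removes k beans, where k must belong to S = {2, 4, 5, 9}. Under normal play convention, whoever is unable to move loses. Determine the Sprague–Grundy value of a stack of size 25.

2

n :  0  1  2  3  4  5  6  7  8  9 10 11 12 13 14 15 16 17 18 19 20 21 22 23 24 25
G :  0  0  1  1  2  2  3  0  0  1  1  2  2  3  0  0  1  1  2  2  3  0  0  1  1  2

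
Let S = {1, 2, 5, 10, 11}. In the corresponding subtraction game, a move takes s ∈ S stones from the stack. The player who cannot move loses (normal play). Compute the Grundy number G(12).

n :  0  1  2  3  4  5  6  7  8  9 10 11 12
G :  0  1  2  0  1  2  0  1  2  0  1  2  0

0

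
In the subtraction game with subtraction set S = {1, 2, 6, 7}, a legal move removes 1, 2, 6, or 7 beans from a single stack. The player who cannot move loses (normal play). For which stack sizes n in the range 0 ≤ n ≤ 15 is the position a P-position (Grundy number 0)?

n :  0  1  2  3  4  5  6  7  8  9 10 11 12 13 14 15
G :  0  1  2  0  1  2  3  4  0  1  2  0  1  2  3  4
P-positions are exactly the n with G(n) = 0.

0, 3, 8, 11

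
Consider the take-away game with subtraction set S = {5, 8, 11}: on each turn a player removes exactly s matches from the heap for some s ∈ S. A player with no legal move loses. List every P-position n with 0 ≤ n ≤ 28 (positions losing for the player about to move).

n :  0  1  2  3  4  5  6  7  8  9 10 11 12 13 14 15 16 17 18 19 20 21 22 23 24 25 26 27 28
G :  0  0  0  0  0  1  1  1  1  1  2  2  2  2  2  3  0  0  0  0  0  1  1  1  1  1  2  2  2
P-positions are exactly the n with G(n) = 0.

0, 1, 2, 3, 4, 16, 17, 18, 19, 20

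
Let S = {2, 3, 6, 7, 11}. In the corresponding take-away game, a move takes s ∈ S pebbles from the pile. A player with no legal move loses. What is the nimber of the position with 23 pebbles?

G(0) = 0
G(1) = mex{} = 0
G(2) = mex{0} = 1
G(3) = mex{0,0} = 1
G(4) = mex{1,0} = 2
G(5) = mex{1,1} = 0
G(6) = mex{2,1,0} = 3
G(7) = mex{0,2,0,0} = 1
G(8) = mex{3,0,1,0} = 2
G(9) = mex{1,3,1,1} = 0
G(10) = mex{2,1,2,1} = 0
G(11) = mex{0,2,0,2,0} = 1
G(12) = mex{0,0,3,0,0} = 1
G(13) = mex{1,0,1,3,1} = 2
G(14) = mex{1,1,2,1,1} = 0
G(15) = mex{2,1,0,2,2} = 3
G(16) = mex{0,2,0,0,0} = 1
G(17) = mex{3,0,1,0,3} = 2
G(18) = mex{1,3,1,1,1} = 0
G(19) = mex{2,1,2,1,2} = 0
G(20) = mex{0,2,0,2,0} = 1
G(21) = mex{0,0,3,0,0} = 1
G(22) = mex{1,0,1,3,1} = 2
G(23) = mex{1,1,2,1,1} = 0

0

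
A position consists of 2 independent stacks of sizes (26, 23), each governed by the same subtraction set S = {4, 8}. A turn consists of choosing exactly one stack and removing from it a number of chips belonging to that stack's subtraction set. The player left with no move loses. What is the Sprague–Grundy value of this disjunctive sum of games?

2

All stacks use S = {4, 8}:
G(0) = 0
G(1) = mex{} = 0
G(2) = mex{} = 0
G(3) = mex{} = 0
G(4) = mex{0} = 1
G(5) = mex{0} = 1
G(6) = mex{0} = 1
G(7) = mex{0} = 1
G(8) = mex{1,0} = 2
G(9) = mex{1,0} = 2
G(10) = mex{1,0} = 2
G(11) = mex{1,0} = 2
G(12) = mex{2,1} = 0
G(13) = mex{2,1} = 0
G(14) = mex{2,1} = 0
G(15) = mex{2,1} = 0
G(16) = mex{0,2} = 1
G(17) = mex{0,2} = 1
G(18) = mex{0,2} = 1
G(19) = mex{0,2} = 1
G(20) = mex{1,0} = 2
G(21) = mex{1,0} = 2
G(22) = mex{1,0} = 2
G(23) = mex{1,0} = 2
G(24) = mex{2,1} = 0
G(25) = mex{2,1} = 0
G(26) = mex{2,1} = 0
Stack A: G(26) = 0.
Stack B: G(23) = 2.
Combined Grundy value = 0 ⊕ 2 = 2.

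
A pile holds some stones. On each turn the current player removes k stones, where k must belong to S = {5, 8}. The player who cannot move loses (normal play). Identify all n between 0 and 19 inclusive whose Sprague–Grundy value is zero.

0, 1, 2, 3, 4, 13, 14, 15, 16, 17

n :  0  1  2  3  4  5  6  7  8  9 10 11 12 13 14 15 16 17 18 19
G :  0  0  0  0  0  1  1  1  1  1  2  2  2  0  0  0  0  0  1  1
P-positions are exactly the n with G(n) = 0.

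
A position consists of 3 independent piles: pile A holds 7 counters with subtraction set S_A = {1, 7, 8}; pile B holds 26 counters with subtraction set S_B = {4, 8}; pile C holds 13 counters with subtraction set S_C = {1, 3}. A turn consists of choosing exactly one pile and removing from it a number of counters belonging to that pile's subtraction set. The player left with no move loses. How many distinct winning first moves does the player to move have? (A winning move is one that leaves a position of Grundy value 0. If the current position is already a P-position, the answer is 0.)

0

Pile A, S = {1, 7, 8}:
G(0) = 0
G(1) = mex{0} = 1
G(2) = mex{1} = 0
G(3) = mex{0} = 1
G(4) = mex{1} = 0
G(5) = mex{0} = 1
G(6) = mex{1} = 0
G(7) = mex{0,0} = 1
G_A(7) = 1.
Pile B, S = {4, 8}:
G(0) = 0
G(1) = mex{} = 0
G(2) = mex{} = 0
G(3) = mex{} = 0
G(4) = mex{0} = 1
G(5) = mex{0} = 1
G(6) = mex{0} = 1
G(7) = mex{0} = 1
G(8) = mex{1,0} = 2
G(9) = mex{1,0} = 2
G(10) = mex{1,0} = 2
G(11) = mex{1,0} = 2
G(12) = mex{2,1} = 0
G(13) = mex{2,1} = 0
G(14) = mex{2,1} = 0
G(15) = mex{2,1} = 0
G(16) = mex{0,2} = 1
G(17) = mex{0,2} = 1
G(18) = mex{0,2} = 1
G(19) = mex{0,2} = 1
G(20) = mex{1,0} = 2
G(21) = mex{1,0} = 2
G(22) = mex{1,0} = 2
G(23) = mex{1,0} = 2
G(24) = mex{2,1} = 0
G(25) = mex{2,1} = 0
G(26) = mex{2,1} = 0
G_B(26) = 0.
Pile C, S = {1, 3}:
G(0) = 0
G(1) = mex{0} = 1
G(2) = mex{1} = 0
G(3) = mex{0,0} = 1
G(4) = mex{1,1} = 0
G(5) = mex{0,0} = 1
G(6) = mex{1,1} = 0
G(7) = mex{0,0} = 1
G(8) = mex{1,1} = 0
G(9) = mex{0,0} = 1
G(10) = mex{1,1} = 0
G(11) = mex{0,0} = 1
G(12) = mex{1,1} = 0
G(13) = mex{0,0} = 1
G_C(13) = 1.
Combined Grundy value = 1 ⊕ 0 ⊕ 1 = 0.
A winning move leaves total XOR = 0, i.e. changes one component's Grundy value g to g ⊕ X where X is the current total.
Pile A: target g' = 1⊕0 = 1, but every legal move changes the Grundy value (mex property), so 0 moves.
Pile B: target g' = 0⊕0 = 0, but every legal move changes the Grundy value (mex property), so 0 moves.
Pile C: target g' = 1⊕0 = 1, but every legal move changes the Grundy value (mex property), so 0 moves.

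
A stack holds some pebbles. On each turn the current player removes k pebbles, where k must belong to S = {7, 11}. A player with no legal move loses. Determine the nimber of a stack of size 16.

n :  0  1  2  3  4  5  6  7  8  9 10 11 12 13 14 15 16
G :  0  0  0  0  0  0  0  1  1  1  1  1  1  1  2  2  2

2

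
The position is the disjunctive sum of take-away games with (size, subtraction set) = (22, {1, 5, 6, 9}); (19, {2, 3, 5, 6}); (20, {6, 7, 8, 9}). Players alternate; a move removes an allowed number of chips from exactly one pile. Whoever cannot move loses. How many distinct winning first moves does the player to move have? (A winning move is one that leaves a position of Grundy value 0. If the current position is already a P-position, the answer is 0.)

Pile A, S = {1, 5, 6, 9}:
n :  0  1  2  3  4  5  6  7  8  9 10 11 12 13 14 15 16 17 18 19 20 21 22
G :  0  1  0  1  0  1  2  3  2  3  2  3  0  1  0  1  0  1  2  3  2  3  2
G_A(22) = 2.
Pile B, S = {2, 3, 5, 6}:
n :  0  1  2  3  4  5  6  7  8  9 10 11 12 13 14 15 16 17 18 19
G :  0  0  1  1  2  2  3  3  0  0  1  1  2  2  3  3  0  0  1  1
G_B(19) = 1.
Pile C, S = {6, 7, 8, 9}:
n :  0  1  2  3  4  5  6  7  8  9 10 11 12 13 14 15 16 17 18 19 20
G :  0  0  0  0  0  0  1  1  1  1  1  1  2  2  2  0  0  0  0  0  0
G_C(20) = 0.
Combined Grundy value = 2 ⊕ 1 ⊕ 0 = 3.
A winning move leaves total XOR = 0, i.e. changes one component's Grundy value g to g ⊕ X where X is the current total.
Pile A: need g' = 2⊕3 = 1. Options: 22−1→G=3, 22−5→G=1, 22−6→G=0, 22−9→G=1. Hits: 2.
Pile B: need g' = 1⊕3 = 2. Options: 19−2→G=0, 19−3→G=0, 19−5→G=3, 19−6→G=2. Hits: 1.
Pile C: need g' = 0⊕3 = 3. Options: 20−6→G=2, 20−7→G=2, 20−8→G=2, 20−9→G=1. Hits: 0.

3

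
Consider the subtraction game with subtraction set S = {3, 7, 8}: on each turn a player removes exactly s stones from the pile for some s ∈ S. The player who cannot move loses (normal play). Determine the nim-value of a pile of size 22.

0

n :  0  1  2  3  4  5  6  7  8  9 10 11 12 13 14 15 16 17 18 19 20 21 22
G :  0  0  0  1  1  1  0  2  2  1  3  0  0  2  1  1  0  0  2  1  1  0  0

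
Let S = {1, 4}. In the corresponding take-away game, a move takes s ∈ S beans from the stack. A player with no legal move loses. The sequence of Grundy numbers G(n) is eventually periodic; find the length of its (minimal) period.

G(0) = 0
G(1) = mex{0} = 1
G(2) = mex{1} = 0
G(3) = mex{0} = 1
G(4) = mex{1,0} = 2
G(5) = mex{2,1} = 0
G(6) = mex{0,0} = 1
G(7) = mex{1,1} = 0
G(8) = mex{0,2} = 1
G(9) = mex{1,0} = 2
G(10) = mex{2,1} = 0
G(11) = mex{0,0} = 1
G(12) = mex{1,1} = 0
G(13) = mex{0,2} = 1
G(14) = mex{1,0} = 2
G(n+5) = G(n) holds for n = 0,…,3 (a full window of length max(S) = 4), so the sequence is purely periodic with period 5.

5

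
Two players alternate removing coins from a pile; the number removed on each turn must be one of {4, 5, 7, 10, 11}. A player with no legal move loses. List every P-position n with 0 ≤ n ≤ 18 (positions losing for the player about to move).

0, 1, 2, 3, 15, 16, 17, 18

n :  0  1  2  3  4  5  6  7  8  9 10 11 12 13 14 15 16 17 18
G :  0  0  0  0  1  1  1  1  2  2  2  2  3  3  3  0  0  0  0
P-positions are exactly the n with G(n) = 0.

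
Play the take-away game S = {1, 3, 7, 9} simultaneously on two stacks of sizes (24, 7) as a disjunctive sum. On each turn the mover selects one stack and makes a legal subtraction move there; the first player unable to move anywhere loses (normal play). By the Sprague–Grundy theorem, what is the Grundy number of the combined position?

1

All stacks use S = {1, 3, 7, 9}:
n :  0  1  2  3  4  5  6  7  8  9 10 11 12 13 14 15 16 17 18 19 20 21 22 23 24
G :  0  1  0  1  0  1  0  1  0  1  0  1  0  1  0  1  0  1  0  1  0  1  0  1  0
Stack A: G(24) = 0.
Stack B: G(7) = 1.
Combined Grundy value = 0 ⊕ 1 = 1.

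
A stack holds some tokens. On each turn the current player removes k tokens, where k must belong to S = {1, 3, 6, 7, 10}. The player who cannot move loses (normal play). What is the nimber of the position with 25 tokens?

4

n :  0  1  2  3  4  5  6  7  8  9 10 11 12 13 14 15 16 17 18 19 20 21 22 23 24 25
G :  0  1  0  1  0  1  2  3  2  3  2  3  4  0  1  0  1  0  1  2  3  2  3  2  3  4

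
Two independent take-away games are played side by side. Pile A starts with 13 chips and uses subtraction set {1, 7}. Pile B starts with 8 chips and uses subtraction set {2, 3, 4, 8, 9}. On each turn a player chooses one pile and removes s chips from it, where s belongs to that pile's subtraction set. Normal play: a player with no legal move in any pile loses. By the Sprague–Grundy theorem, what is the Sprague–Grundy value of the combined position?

Pile A, S = {1, 7}:
G(0) = 0
G(1) = mex{0} = 1
G(2) = mex{1} = 0
G(3) = mex{0} = 1
G(4) = mex{1} = 0
G(5) = mex{0} = 1
G(6) = mex{1} = 0
G(7) = mex{0,0} = 1
G(8) = mex{1,1} = 0
G(9) = mex{0,0} = 1
G(10) = mex{1,1} = 0
G(11) = mex{0,0} = 1
G(12) = mex{1,1} = 0
G(13) = mex{0,0} = 1
G_A(13) = 1.
Pile B, S = {2, 3, 4, 8, 9}:
G(0) = 0
G(1) = mex{} = 0
G(2) = mex{0} = 1
G(3) = mex{0,0} = 1
G(4) = mex{1,0,0} = 2
G(5) = mex{1,1,0} = 2
G(6) = mex{2,1,1} = 0
G(7) = mex{2,2,1} = 0
G(8) = mex{0,2,2,0} = 1
G_B(8) = 1.
Combined Grundy value = 1 ⊕ 1 = 0.

0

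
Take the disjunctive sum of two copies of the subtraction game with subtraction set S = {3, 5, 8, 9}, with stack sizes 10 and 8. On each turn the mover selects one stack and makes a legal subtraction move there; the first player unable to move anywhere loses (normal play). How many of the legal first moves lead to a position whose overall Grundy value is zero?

All stacks use S = {3, 5, 8, 9}:
n :  0  1  2  3  4  5  6  7  8  9 10
G :  0  0  0  1  1  1  2  2  2  3  3
Stack A: G(10) = 3.
Stack B: G(8) = 2.
Combined Grundy value = 3 ⊕ 2 = 1.
A winning move leaves total XOR = 0, i.e. changes one component's Grundy value g to g ⊕ X where X is the current total.
Stack A: need g' = 3⊕1 = 2. Options: 10−3→G=2, 10−5→G=1, 10−8→G=0, 10−9→G=0. Hits: 1.
Stack B: need g' = 2⊕1 = 3. Options: 8−3→G=1, 8−5→G=1, 8−8→G=0. Hits: 0.

1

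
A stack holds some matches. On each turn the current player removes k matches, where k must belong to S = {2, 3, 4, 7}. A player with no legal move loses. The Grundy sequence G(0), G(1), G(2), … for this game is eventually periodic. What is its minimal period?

11

n :  0  1  2  3  4  5  6  7  8  9 10 11 12 13 14 15 16 17 18 19 20 21 22 23
G :  0  0  1  1  2  2  0  3  1  4  2  0  0  1  1  2  2  0  3  1  4  2  0  0
G(n+11) = G(n) holds for n = 0,…,6 (a full window of length max(S) = 7), so the sequence is purely periodic with period 11.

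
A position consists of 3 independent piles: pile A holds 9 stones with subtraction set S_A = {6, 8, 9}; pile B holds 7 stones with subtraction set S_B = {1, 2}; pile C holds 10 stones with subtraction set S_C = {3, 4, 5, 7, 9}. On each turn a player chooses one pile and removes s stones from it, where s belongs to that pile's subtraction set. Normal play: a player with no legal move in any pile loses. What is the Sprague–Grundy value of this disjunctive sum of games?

3

Pile A, S = {6, 8, 9}:
n : 0 1 2 3 4 5 6 7 8 9
G : 0 0 0 0 0 0 1 1 1 1
G_A(9) = 1.
Pile B, S = {1, 2}:
n : 0 1 2 3 4 5 6 7
G : 0 1 2 0 1 2 0 1
G_B(7) = 1.
Pile C, S = {3, 4, 5, 7, 9}:
G(0) = 0
G(1) = mex{} = 0
G(2) = mex{} = 0
G(3) = mex{0} = 1
G(4) = mex{0,0} = 1
G(5) = mex{0,0,0} = 1
G(6) = mex{1,0,0} = 2
G(7) = mex{1,1,0,0} = 2
G(8) = mex{1,1,1,0} = 2
G(9) = mex{2,1,1,0,0} = 3
G(10) = mex{2,2,1,1,0} = 3
G_C(10) = 3.
Combined Grundy value = 1 ⊕ 1 ⊕ 3 = 3.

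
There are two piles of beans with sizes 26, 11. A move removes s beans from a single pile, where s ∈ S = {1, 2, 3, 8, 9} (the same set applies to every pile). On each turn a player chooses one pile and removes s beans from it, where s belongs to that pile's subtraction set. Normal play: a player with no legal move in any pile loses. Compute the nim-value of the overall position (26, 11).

3

All piles use S = {1, 2, 3, 8, 9}:
G(0) = 0
G(1) = mex{0} = 1
G(2) = mex{1,0} = 2
G(3) = mex{2,1,0} = 3
G(4) = mex{3,2,1} = 0
G(5) = mex{0,3,2} = 1
G(6) = mex{1,0,3} = 2
G(7) = mex{2,1,0} = 3
G(8) = mex{3,2,1,0} = 4
G(9) = mex{4,3,2,1,0} = 5
G(10) = mex{5,4,3,2,1} = 0
G(11) = mex{0,5,4,3,2} = 1
G(12) = mex{1,0,5,0,3} = 2
G(13) = mex{2,1,0,1,0} = 3
G(14) = mex{3,2,1,2,1} = 0
G(15) = mex{0,3,2,3,2} = 1
G(16) = mex{1,0,3,4,3} = 2
G(17) = mex{2,1,0,5,4} = 3
G(18) = mex{3,2,1,0,5} = 4
G(19) = mex{4,3,2,1,0} = 5
G(20) = mex{5,4,3,2,1} = 0
G(21) = mex{0,5,4,3,2} = 1
G(22) = mex{1,0,5,0,3} = 2
G(23) = mex{2,1,0,1,0} = 3
G(24) = mex{3,2,1,2,1} = 0
G(25) = mex{0,3,2,3,2} = 1
G(26) = mex{1,0,3,4,3} = 2
Pile A: G(26) = 2.
Pile B: G(11) = 1.
Combined Grundy value = 2 ⊕ 1 = 3.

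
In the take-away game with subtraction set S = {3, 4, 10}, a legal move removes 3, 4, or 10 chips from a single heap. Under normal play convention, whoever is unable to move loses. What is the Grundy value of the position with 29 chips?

G(0) = 0
G(1) = mex{} = 0
G(2) = mex{} = 0
G(3) = mex{0} = 1
G(4) = mex{0,0} = 1
G(5) = mex{0,0} = 1
G(6) = mex{1,0} = 2
G(7) = mex{1,1} = 0
G(8) = mex{1,1} = 0
G(9) = mex{2,1} = 0
G(10) = mex{0,2,0} = 1
G(11) = mex{0,0,0} = 1
G(12) = mex{0,0,0} = 1
G(13) = mex{1,0,1} = 2
G(14) = mex{1,1,1} = 0
G(15) = mex{1,1,1} = 0
G(16) = mex{2,1,2} = 0
G(17) = mex{0,2,0} = 1
G(18) = mex{0,0,0} = 1
G(19) = mex{0,0,0} = 1
G(20) = mex{1,0,1} = 2
G(21) = mex{1,1,1} = 0
G(22) = mex{1,1,1} = 0
G(23) = mex{2,1,2} = 0
G(24) = mex{0,2,0} = 1
G(25) = mex{0,0,0} = 1
G(26) = mex{0,0,0} = 1
G(27) = mex{1,0,1} = 2
G(28) = mex{1,1,1} = 0
G(29) = mex{1,1,1} = 0

0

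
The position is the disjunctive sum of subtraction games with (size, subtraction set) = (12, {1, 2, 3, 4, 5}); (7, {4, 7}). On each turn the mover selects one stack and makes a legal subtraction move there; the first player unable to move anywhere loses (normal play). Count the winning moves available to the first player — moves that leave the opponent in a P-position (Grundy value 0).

3

Stack A, S = {1, 2, 3, 4, 5}:
G(0) = 0
G(1) = mex{0} = 1
G(2) = mex{1,0} = 2
G(3) = mex{2,1,0} = 3
G(4) = mex{3,2,1,0} = 4
G(5) = mex{4,3,2,1,0} = 5
G(6) = mex{5,4,3,2,1} = 0
G(7) = mex{0,5,4,3,2} = 1
G(8) = mex{1,0,5,4,3} = 2
G(9) = mex{2,1,0,5,4} = 3
G(10) = mex{3,2,1,0,5} = 4
G(11) = mex{4,3,2,1,0} = 5
G(12) = mex{5,4,3,2,1} = 0
G_A(12) = 0.
Stack B, S = {4, 7}:
G(0) = 0
G(1) = mex{} = 0
G(2) = mex{} = 0
G(3) = mex{} = 0
G(4) = mex{0} = 1
G(5) = mex{0} = 1
G(6) = mex{0} = 1
G(7) = mex{0,0} = 1
G_B(7) = 1.
Combined Grundy value = 0 ⊕ 1 = 1.
A winning move leaves total XOR = 0, i.e. changes one component's Grundy value g to g ⊕ X where X is the current total.
Stack A: need g' = 0⊕1 = 1. Options: 12−1→G=5, 12−2→G=4, 12−3→G=3, 12−4→G=2, 12−5→G=1. Hits: 1.
Stack B: need g' = 1⊕1 = 0. Options: 7−4→G=0, 7−7→G=0. Hits: 2.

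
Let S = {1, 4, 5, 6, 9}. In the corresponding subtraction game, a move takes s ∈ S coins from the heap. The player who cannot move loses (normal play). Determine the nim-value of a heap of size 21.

n :  0  1  2  3  4  5  6  7  8  9 10 11 12 13 14 15 16 17 18 19 20 21
G :  0  1  0  1  2  3  2  3  4  5  0  1  0  1  2  3  2  3  4  5  0  1

1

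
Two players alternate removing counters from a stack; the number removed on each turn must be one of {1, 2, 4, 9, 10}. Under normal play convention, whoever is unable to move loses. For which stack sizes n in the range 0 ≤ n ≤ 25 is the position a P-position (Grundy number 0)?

0, 3, 6, 11, 14, 17, 22, 25

G(0) = 0
G(1) = mex{0} = 1
G(2) = mex{1,0} = 2
G(3) = mex{2,1} = 0
G(4) = mex{0,2,0} = 1
G(5) = mex{1,0,1} = 2
G(6) = mex{2,1,2} = 0
G(7) = mex{0,2,0} = 1
G(8) = mex{1,0,1} = 2
G(9) = mex{2,1,2,0} = 3
G(10) = mex{3,2,0,1,0} = 4
G(11) = mex{4,3,1,2,1} = 0
G(12) = mex{0,4,2,0,2} = 1
G(13) = mex{1,0,3,1,0} = 2
G(14) = mex{2,1,4,2,1} = 0
G(15) = mex{0,2,0,0,2} = 1
G(16) = mex{1,0,1,1,0} = 2
G(17) = mex{2,1,2,2,1} = 0
G(18) = mex{0,2,0,3,2} = 1
G(19) = mex{1,0,1,4,3} = 2
G(20) = mex{2,1,2,0,4} = 3
G(21) = mex{3,2,0,1,0} = 4
G(22) = mex{4,3,1,2,1} = 0
G(23) = mex{0,4,2,0,2} = 1
G(24) = mex{1,0,3,1,0} = 2
G(25) = mex{2,1,4,2,1} = 0
P-positions are exactly the n with G(n) = 0.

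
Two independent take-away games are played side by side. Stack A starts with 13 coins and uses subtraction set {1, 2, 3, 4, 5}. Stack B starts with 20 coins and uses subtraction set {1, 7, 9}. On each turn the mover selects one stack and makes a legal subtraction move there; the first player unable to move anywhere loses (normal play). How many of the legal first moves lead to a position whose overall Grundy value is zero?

4

Stack A, S = {1, 2, 3, 4, 5}:
G(0) = 0
G(1) = mex{0} = 1
G(2) = mex{1,0} = 2
G(3) = mex{2,1,0} = 3
G(4) = mex{3,2,1,0} = 4
G(5) = mex{4,3,2,1,0} = 5
G(6) = mex{5,4,3,2,1} = 0
G(7) = mex{0,5,4,3,2} = 1
G(8) = mex{1,0,5,4,3} = 2
G(9) = mex{2,1,0,5,4} = 3
G(10) = mex{3,2,1,0,5} = 4
G(11) = mex{4,3,2,1,0} = 5
G(12) = mex{5,4,3,2,1} = 0
G(13) = mex{0,5,4,3,2} = 1
G_A(13) = 1.
Stack B, S = {1, 7, 9}:
n :  0  1  2  3  4  5  6  7  8  9 10 11 12 13 14 15 16 17 18 19 20
G :  0  1  0  1  0  1  0  1  0  1  0  1  0  1  0  1  0  1  0  1  0
G_B(20) = 0.
Combined Grundy value = 1 ⊕ 0 = 1.
A winning move leaves total XOR = 0, i.e. changes one component's Grundy value g to g ⊕ X where X is the current total.
Stack A: need g' = 1⊕1 = 0. Options: 13−1→G=0, 13−2→G=5, 13−3→G=4, 13−4→G=3, 13−5→G=2. Hits: 1.
Stack B: need g' = 0⊕1 = 1. Options: 20−1→G=1, 20−7→G=1, 20−9→G=1. Hits: 3.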